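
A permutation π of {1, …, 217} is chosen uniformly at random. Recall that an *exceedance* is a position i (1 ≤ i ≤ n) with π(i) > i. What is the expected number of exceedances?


Write X = Σ_{i=1}^{217} X_i, where X_i = 1_{π(i) > i}.
For each fixed i, π(i) is uniform over {1, …, 217} (marginal of a uniform permutation), so P[π(i) > i] = (n − i)/n. Summing: Σ_{i=1}^{217} (n − i)/n = (0 + 1 + … + 216)/217 = 217(217 − 1)/(2·217) = (217 − 1)/2.
Hence E[X] = Σ_{i=1}^{217} (217 − i)/217 = 108 ≈ 108.0000.

E[X] = 108 = 108.0000.


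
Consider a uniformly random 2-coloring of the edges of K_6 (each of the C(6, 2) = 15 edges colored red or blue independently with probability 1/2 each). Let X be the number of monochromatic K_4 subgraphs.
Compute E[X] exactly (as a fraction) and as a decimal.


Let X = Σ_S X_S over the C(6, 4) = 15 subsets S of size 4, where X_S = 1 if the K_4 on S is monochromatic.
For a fixed S, the K_4 on S has C(4, 2) = 6 edges. P[all 6 edges red] = (1/2)^6, and likewise for blue, so P[monochromatic] = 2·(1/2)^6 = 2^{1 − 6} = 1/32.
By linearity of expectation: E[X] = C(6, 4) · 2^{1 − 6} = 15 · 1/32 = 15/32.
Numerically: E[X] ≈ 0.4688.

E[X] = C(6,4)·2^(1−C(4,2)) = 15/32 ≈ 0.4688.


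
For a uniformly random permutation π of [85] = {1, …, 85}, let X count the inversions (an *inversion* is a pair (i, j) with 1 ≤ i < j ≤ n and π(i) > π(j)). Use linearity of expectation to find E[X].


Write X = Σ X_I over the C(85, 2) = 3570 pairs i < j, with X_I the indicator of one inversion.
There are 3570 indicators.
For each fixed pair i < j, the values π(i) and π(j) are two distinct elements of {1, …, 85} in uniformly random order; by symmetry P[π(i) > π(j)] = 1/2.
By linearity: E[X] = 3570 · (1/2) = C(85, 2) · (1/2) = 3570/2 = 1785 ≈ 1785.000.

E[X] = 1785 = 1785.000.


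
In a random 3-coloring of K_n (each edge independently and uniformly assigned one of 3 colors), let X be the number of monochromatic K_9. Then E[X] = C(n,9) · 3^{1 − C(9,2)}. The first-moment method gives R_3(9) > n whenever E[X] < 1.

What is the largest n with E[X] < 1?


We need C(n, 9) · 3^{1 − 36} < 1, i.e. C(n, 9) < 3^{36 − 1} = 50031545098999707.
Check values of n near the boundary:
  n = 297: C(297, 9) = 43842345008337645; 43842345008337645 < 50031545098999707? YES
  n = 298: C(298, 9) = 45207677551849890; 45207677551849890 < 50031545098999707? YES
  n = 299: C(299, 9) = 46610674441390059; 46610674441390059 < 50031545098999707? YES
  n = 300: C(300, 9) = 48052241692154700; 48052241692154700 < 50031545098999707? YES
  n = 301: C(301, 9) = 49533303936090975; 49533303936090975 < 50031545098999707? YES
  n = 302: C(302, 9) = 51054804739588650; 51054804739588650 < 50031545098999707? NO
  n = 303: C(303, 9) = 52617706925494425; 52617706925494425 < 50031545098999707? NO
The largest n with C(n, 9) < 50031545098999707 is n = 301 (where E[X] = 16511101312030325/16677181699666569 ≈ 0.990). Hence R_3(9) > 301, i.e. R_3(9) ≥ 302.

Largest n = 301; hence R_3(9) > 301.


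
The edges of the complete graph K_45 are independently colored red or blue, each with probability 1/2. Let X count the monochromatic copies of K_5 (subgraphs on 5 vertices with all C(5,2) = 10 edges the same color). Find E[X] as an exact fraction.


Let X = Σ_S X_S over the C(45, 5) = 1221759 subsets S of size 5, where X_S = 1 if the K_5 on S is monochromatic.
For a fixed S, the K_5 on S has C(5, 2) = 10 edges. P[all 10 edges red] = (1/2)^10, and likewise for blue, so P[monochromatic] = 2·(1/2)^10 = 2^{1 − 10} = 1/512.
By linearity of expectation: E[X] = C(45, 5) · 2^{1 − 10} = 1221759 · 1/512 = 1221759/512.
Numerically: E[X] ≈ 2386.24805.

E[X] = C(45,5)·2^(1−C(5,2)) = 1221759/512 ≈ 2386.24805.


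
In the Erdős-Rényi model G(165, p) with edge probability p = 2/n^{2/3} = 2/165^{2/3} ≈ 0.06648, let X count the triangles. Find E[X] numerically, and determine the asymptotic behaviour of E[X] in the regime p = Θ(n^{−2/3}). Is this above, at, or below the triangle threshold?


Number of potential triangles: C(165, 3) = 735130.
Each occurs with probability p³ ≈ (0.06648)³ ≈ 2.938476e-04.
By linearity: E[X] = C(165, 3)·p³ ≈ 735130 · 2.938476e-04 ≈ 216.0162.
Since α = 2/3 < 1, p = c/n^{2/3} ≫ 1/n is above the triangle threshold p ~ 1/n. Asymptotically E[X] ~ (c³/6)·n^{3(1−α)} = (2³/6)·n^{1} → ∞; triangles are abundant w.h.p.

E[X] ≈ 216.0162; in regime p = Θ(1/n^{2/3}) E[X] diverges (above the triangle threshold p ~ 1/n).


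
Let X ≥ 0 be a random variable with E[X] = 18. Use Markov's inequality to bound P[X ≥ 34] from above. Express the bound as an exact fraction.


μ = E[X] = 18, a = 34.
Markov: P[X ≥ 34] ≤ μ/a = (18)/34 = 9/17.
Numerically: ≈ 0.5294.
(Since a = 34 > μ = 18.0000, the bound 9/17 is < 1 and informative.)

P[X ≥ 34] ≤ 9/17 ≈ 0.5294.


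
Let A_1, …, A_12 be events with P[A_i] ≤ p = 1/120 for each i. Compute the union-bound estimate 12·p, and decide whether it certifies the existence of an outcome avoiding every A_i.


Union bound: P[∪_{i=1}^{12} A_i] ≤ Σ_i P[A_i] ≤ 12·p = 12·(1/120) = 1/10.
Numerically: 1/10 ≈ 0.10000.
Is 1/10 < 1? YES.
Since P[∪ A_i] ≤ 1/10 < 1, the complement has P[∩ A_i^c] ≥ 1 − 1/10 = 9/10 > 0, so some outcome avoids every A_i.

12·p = 1/10 ≈ 0.10000; existence CERTIFIED by the union bound.


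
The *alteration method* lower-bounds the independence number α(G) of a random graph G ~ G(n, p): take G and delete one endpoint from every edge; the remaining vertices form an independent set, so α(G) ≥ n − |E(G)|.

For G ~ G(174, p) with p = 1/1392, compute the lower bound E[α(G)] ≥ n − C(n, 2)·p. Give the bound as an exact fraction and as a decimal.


E[|E(G)|] = C(174, 2)·p = 15051 · (1/1392) = 173/16.
E[α(G)] ≥ n − E[|E(G)|] = 174 − 173/16 = 2611/16.
Numerically: ≈ 163.188.
(This is only a lower bound; the true E[α(G)] may be larger.)

E[α(G)] ≥ 2611/16 ≈ 163.188.


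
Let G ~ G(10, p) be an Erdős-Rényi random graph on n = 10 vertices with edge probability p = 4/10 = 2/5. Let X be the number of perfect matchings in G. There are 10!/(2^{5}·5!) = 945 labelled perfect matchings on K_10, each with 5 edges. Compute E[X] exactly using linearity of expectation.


K_10 has 10!/(2^{5}·5!) = 945 labelled perfect matchings.
For each such perfect matching H, let X_H = 1 if all 5 edges of H are present in G. Then P[X_H = 1] = p^{5} = (2/5)^{5} = 32/3125.
Summing the indicators: E[X] = Σ_H E[X_H] = 945 · p^{5} = 945 · 32/3125 = 6048/625.
Numerically: E[X] ≈ 9.677.

E[X] = 945 · (2/5)^{5} = 6048/625 ≈ 9.677.


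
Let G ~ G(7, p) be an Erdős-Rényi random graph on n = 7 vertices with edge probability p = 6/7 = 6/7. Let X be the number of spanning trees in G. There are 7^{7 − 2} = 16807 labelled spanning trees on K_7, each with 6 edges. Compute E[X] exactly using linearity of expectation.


K_7 has 7^{7 − 2} = 16807 labelled spanning trees.
For each such spanning tree H, let X_H = 1 if all 6 edges of H are present in G. Then P[X_H = 1] = p^{6} = (6/7)^{6} = 46656/117649.
By linearity of expectation: E[X] = Σ_H E[X_H] = 16807 · p^{6} = 16807 · 46656/117649 = 46656/7.
Numerically: E[X] ≈ 6.67e+03.

E[X] = 16807 · (6/7)^{6} = 46656/7 ≈ 6.67e+03.


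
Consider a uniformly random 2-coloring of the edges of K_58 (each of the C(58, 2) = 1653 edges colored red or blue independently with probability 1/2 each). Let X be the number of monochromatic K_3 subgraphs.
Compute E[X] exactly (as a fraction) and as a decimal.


Let X = Σ_S X_S over the C(58, 3) = 30856 subsets S of size 3, where X_S = 1 if the K_3 on S is monochromatic.
For a fixed S, the K_3 on S has C(3, 2) = 3 edges. P[all 3 edges red] = (1/2)^3, and likewise for blue, so P[monochromatic] = 2·(1/2)^3 = 2^{1 − 3} = 1/4.
Summing: E[X] = C(58, 3) · 2^{1 − 3} = 30856 · 1/4 = 7714.
Numerically: E[X] ≈ 7714.000000.

E[X] = C(58,3)·2^(1−C(3,2)) = 7714 ≈ 7714.000000.


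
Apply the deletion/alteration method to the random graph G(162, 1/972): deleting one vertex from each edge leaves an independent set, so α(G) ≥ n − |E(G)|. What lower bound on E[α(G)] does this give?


E[|E(G)|] = C(162, 2)·p = 13041 · (1/972) = 161/12.
E[α(G)] ≥ n − E[|E(G)|] = 162 − 161/12 = 1783/12.
Numerically: ≈ 148.583.
(This is only a lower bound; the true E[α(G)] may be larger.)

E[α(G)] ≥ 1783/12 ≈ 148.583.


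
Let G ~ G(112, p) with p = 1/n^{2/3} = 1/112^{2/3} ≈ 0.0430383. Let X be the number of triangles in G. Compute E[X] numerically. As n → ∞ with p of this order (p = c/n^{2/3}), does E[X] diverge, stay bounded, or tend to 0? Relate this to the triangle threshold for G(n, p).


Number of potential triangles: C(112, 3) = 227920.
Each occurs with probability p³ ≈ (0.0430383)³ ≈ 7.97193878e-05.
By linearity: E[X] = C(112, 3)·p³ ≈ 227920 · 7.97193878e-05 ≈ 18.169643.
Since α = 2/3 < 1, p = c/n^{2/3} ≫ 1/n is above the triangle threshold p ~ 1/n. Asymptotically E[X] ~ (c³/6)·n^{3(1−α)} = (1³/6)·n^{1} → ∞; triangles are abundant w.h.p.

E[X] ≈ 18.169643; in regime p = Θ(1/n^{2/3}) E[X] diverges (above the triangle threshold p ~ 1/n).


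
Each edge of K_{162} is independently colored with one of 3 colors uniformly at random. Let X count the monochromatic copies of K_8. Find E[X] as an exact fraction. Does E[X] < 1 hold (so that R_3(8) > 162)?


E[X] = C(162, 8) · 3^{1 − 28} = 9870758125020 · 3^{−27} = 9870758125020/7625597484987.
As a reduced fraction: E[X] = 121861211420/94143178827 ≈ 1.2944242.
Is E[X] < 1? NO.
Since E[X] ≥ 1, the first-moment bound is inconclusive at n = 162; it does NOT by itself certify R_3(8) > 162.

E[X] = 121861211420/94143178827 ≈ 1.2944242; E[X] ≥ 1; first-moment method inconclusive here.


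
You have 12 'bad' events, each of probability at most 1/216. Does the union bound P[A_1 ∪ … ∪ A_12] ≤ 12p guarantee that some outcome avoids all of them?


Union bound: P[∪_{i=1}^{12} A_i] ≤ Σ_i P[A_i] ≤ 12·p = 12·(1/216) = 1/18.
Numerically: 1/18 ≈ 0.0556.
Is 1/18 < 1? YES.
Since P[∪ A_i] ≤ 1/18 < 1, the complement has P[∩ A_i^c] ≥ 1 − 1/18 = 17/18 > 0, so some outcome avoids every A_i.

12·p = 1/18 ≈ 0.0556; existence CERTIFIED by the union bound.


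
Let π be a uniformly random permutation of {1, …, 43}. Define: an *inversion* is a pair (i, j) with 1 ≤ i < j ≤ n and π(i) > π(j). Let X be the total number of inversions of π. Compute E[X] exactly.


Write X = Σ X_I over the C(43, 2) = 903 pairs i < j, with X_I the indicator of one inversion.
There are 903 indicators.
For each fixed pair i < j, the values π(i) and π(j) are two distinct elements of {1, …, 43} in uniformly random order; by symmetry P[π(i) > π(j)] = 1/2.
By linearity: E[X] = 903 · (1/2) = C(43, 2) · (1/2) = 903/2 = 903/2 ≈ 451.500.

E[X] = 903/2 = 451.500.


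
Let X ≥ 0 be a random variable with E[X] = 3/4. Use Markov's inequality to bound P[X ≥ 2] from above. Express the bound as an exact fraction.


μ = E[X] = 3/4, a = 2.
Markov: P[X ≥ 2] ≤ μ/a = (3/4)/2 = 3/8.
Numerically: ≈ 0.3750.
(Since a = 2 > μ = 0.7500, the bound 3/8 is < 1 and informative.)

P[X ≥ 2] ≤ 3/8 ≈ 0.3750.


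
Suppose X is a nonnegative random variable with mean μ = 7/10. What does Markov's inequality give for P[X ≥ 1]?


μ = E[X] = 7/10, a = 1.
Markov: P[X ≥ 1] ≤ μ/a = (7/10)/1 = 7/10.
Numerically: ≈ 0.700.
(Since a = 1 > μ = 0.700, the bound 7/10 is < 1 and informative.)

P[X ≥ 1] ≤ 7/10 ≈ 0.700.


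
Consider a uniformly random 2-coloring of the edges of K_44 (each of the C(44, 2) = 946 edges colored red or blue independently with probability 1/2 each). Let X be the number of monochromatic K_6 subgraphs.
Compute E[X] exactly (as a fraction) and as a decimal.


Let X = Σ_S X_S over the C(44, 6) = 7059052 subsets S of size 6, where X_S = 1 if the K_6 on S is monochromatic.
For a fixed S, the K_6 on S has C(6, 2) = 15 edges. P[all 15 edges red] = (1/2)^15, and likewise for blue, so P[monochromatic] = 2·(1/2)^15 = 2^{1 − 15} = 1/16384.
Summing: E[X] = C(44, 6) · 2^{1 − 15} = 7059052 · 1/16384 = 1764763/4096.
Numerically: E[X] ≈ 430.850342.

E[X] = C(44,6)·2^(1−C(6,2)) = 1764763/4096 ≈ 430.850342.


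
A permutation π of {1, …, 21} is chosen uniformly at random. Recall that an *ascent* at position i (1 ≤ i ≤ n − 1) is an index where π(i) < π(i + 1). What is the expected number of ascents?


Write X = Σ X_I over i = 1, …, 20, with X_I the indicator of one ascent.
There are 20 indicators.
For each fixed i, the pair (π(i), π(i+1)) is a uniformly random ordered pair of distinct values from {1, …, 21}; by symmetry P[π(i) < π(i+1)] = 1/2.
By linearity: E[X] = 20 · (1/2) = (21 − 1) · (1/2) = 10 ≈ 10.0000.

E[X] = 10 = 10.0000.


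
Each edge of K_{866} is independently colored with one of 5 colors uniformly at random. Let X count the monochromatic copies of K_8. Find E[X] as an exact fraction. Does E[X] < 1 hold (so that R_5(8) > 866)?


E[X] = C(866, 8) · 5^{1 − 28} = 7595214554331451620 · 5^{−27} = 7595214554331451620/7450580596923828125.
As a reduced fraction: E[X] = 1519042910866290324/1490116119384765625 ≈ 1.019412.
Is E[X] < 1? NO.
Since E[X] ≥ 1, the first-moment bound is inconclusive at n = 866; it does NOT by itself certify R_5(8) > 866.

E[X] = 1519042910866290324/1490116119384765625 ≈ 1.019412; E[X] ≥ 1; first-moment method inconclusive here.


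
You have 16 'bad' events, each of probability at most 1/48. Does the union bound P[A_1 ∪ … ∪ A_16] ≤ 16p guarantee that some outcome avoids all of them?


Union bound: P[∪_{i=1}^{16} A_i] ≤ Σ_i P[A_i] ≤ 16·p = 16·(1/48) = 1/3.
Numerically: 1/3 ≈ 0.333.
Is 1/3 < 1? YES.
Since P[∪ A_i] ≤ 1/3 < 1, the complement has P[∩ A_i^c] ≥ 1 − 1/3 = 2/3 > 0, so some outcome avoids every A_i.

16·p = 1/3 ≈ 0.333; existence CERTIFIED by the union bound.


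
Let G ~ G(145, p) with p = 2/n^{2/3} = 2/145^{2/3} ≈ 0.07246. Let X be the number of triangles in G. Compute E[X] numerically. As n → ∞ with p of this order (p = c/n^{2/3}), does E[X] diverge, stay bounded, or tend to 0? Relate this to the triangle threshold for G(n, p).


Number of potential triangles: C(145, 3) = 497640.
Each occurs with probability p³ ≈ (0.07246)³ ≈ 3.804994e-04.
By linearity: E[X] = C(145, 3)·p³ ≈ 497640 · 3.804994e-04 ≈ 189.3517.
Since α = 2/3 < 1, p = c/n^{2/3} ≫ 1/n is above the triangle threshold p ~ 1/n. Asymptotically E[X] ~ (c³/6)·n^{3(1−α)} = (2³/6)·n^{1} → ∞; triangles are abundant w.h.p.

E[X] ≈ 189.3517; in regime p = Θ(1/n^{2/3}) E[X] diverges (above the triangle threshold p ~ 1/n).


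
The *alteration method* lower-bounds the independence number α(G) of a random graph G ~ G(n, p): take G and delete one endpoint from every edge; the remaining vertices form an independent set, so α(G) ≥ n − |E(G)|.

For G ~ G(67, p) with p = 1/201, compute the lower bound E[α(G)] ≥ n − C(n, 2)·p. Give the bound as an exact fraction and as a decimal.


E[|E(G)|] = C(67, 2)·p = 2211 · (1/201) = 11.
E[α(G)] ≥ n − E[|E(G)|] = 67 − 11 = 56.
Numerically: ≈ 56.0000.
(This is only a lower bound; the true E[α(G)] may be larger.)

E[α(G)] ≥ 56 ≈ 56.0000.


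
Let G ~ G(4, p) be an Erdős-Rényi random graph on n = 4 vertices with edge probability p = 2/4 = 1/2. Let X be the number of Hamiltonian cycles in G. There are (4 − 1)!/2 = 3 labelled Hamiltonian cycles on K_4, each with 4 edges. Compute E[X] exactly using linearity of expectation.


K_4 has (4 − 1)!/2 = 3 labelled Hamiltonian cycles.
For each such Hamiltonian cycle H, let X_H = 1 if all 4 edges of H are present in G. Then P[X_H = 1] = p^{4} = (1/2)^{4} = 1/16.
By linearity of expectation: E[X] = Σ_H E[X_H] = 3 · p^{4} = 3 · 1/16 = 3/16.
Numerically: E[X] ≈ 0.1875.

E[X] = 3 · (1/2)^{4} = 3/16 ≈ 0.1875.


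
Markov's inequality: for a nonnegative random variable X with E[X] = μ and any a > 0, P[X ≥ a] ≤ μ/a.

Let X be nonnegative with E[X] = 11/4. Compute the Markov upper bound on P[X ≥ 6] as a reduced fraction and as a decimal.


μ = E[X] = 11/4, a = 6.
Markov: P[X ≥ 6] ≤ μ/a = (11/4)/6 = 11/24.
Numerically: ≈ 0.4583.
(Since a = 6 > μ = 2.7500, the bound 11/24 is < 1 and informative.)

P[X ≥ 6] ≤ 11/24 ≈ 0.4583.


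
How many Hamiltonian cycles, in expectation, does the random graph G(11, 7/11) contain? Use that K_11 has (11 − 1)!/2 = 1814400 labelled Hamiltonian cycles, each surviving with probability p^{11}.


K_11 has (11 − 1)!/2 = 1814400 labelled Hamiltonian cycles.
For each such Hamiltonian cycle H, let X_H = 1 if all 11 edges of H are present in G. Then P[X_H = 1] = p^{11} = (7/11)^{11} = 1977326743/285311670611.
Summing the indicators: E[X] = Σ_H E[X_H] = 1814400 · p^{11} = 1814400 · 1977326743/285311670611 = 3587661642499200/285311670611.
Numerically: E[X] ≈ 12574.5.

E[X] = 1814400 · (7/11)^{11} = 3587661642499200/285311670611 ≈ 12574.5.


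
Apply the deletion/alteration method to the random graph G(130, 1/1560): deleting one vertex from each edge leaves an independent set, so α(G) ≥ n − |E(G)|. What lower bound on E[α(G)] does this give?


E[|E(G)|] = C(130, 2)·p = 8385 · (1/1560) = 43/8.
E[α(G)] ≥ n − E[|E(G)|] = 130 − 43/8 = 997/8.
Numerically: ≈ 124.6250.
(This is only a lower bound; the true E[α(G)] may be larger.)

E[α(G)] ≥ 997/8 ≈ 124.6250.


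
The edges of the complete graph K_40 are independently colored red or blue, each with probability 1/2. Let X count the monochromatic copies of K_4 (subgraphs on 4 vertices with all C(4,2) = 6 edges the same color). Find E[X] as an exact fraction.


Let X = Σ_S X_S over the C(40, 4) = 91390 subsets S of size 4, where X_S = 1 if the K_4 on S is monochromatic.
For a fixed S, the K_4 on S has C(4, 2) = 6 edges. P[all 6 edges red] = (1/2)^6, and likewise for blue, so P[monochromatic] = 2·(1/2)^6 = 2^{1 − 6} = 1/32.
By linearity of expectation: E[X] = C(40, 4) · 2^{1 − 6} = 91390 · 1/32 = 45695/16.
Numerically: E[X] ≈ 2855.93750.

E[X] = C(40,4)·2^(1−C(4,2)) = 45695/16 ≈ 2855.93750.


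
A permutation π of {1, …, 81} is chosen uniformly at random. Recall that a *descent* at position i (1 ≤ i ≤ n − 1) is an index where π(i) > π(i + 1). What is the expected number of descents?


Write X = Σ X_I over i = 1, …, 80, with X_I the indicator of one descent.
There are 80 indicators.
For each fixed i, the pair (π(i), π(i+1)) is a uniformly random ordered pair of distinct values from {1, …, 81}; by symmetry P[π(i) > π(i+1)] = 1/2.
By linearity: E[X] = 80 · (1/2) = (81 − 1) · (1/2) = 40 ≈ 40.0000.

E[X] = 40 = 40.0000.


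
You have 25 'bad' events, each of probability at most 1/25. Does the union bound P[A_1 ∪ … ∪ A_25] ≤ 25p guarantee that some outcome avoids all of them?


Union bound: P[∪_{i=1}^{25} A_i] ≤ Σ_i P[A_i] ≤ 25·p = 25·(1/25) = 1.
Numerically: 1 ≈ 1.0000000.
Is 1 < 1? NO.
Since the bound 1 is ≥ 1, the union bound is uninformative here; it does NOT by itself certify existence.

25·p = 1 ≈ 1.0000000; existence NOT certified by the union bound.


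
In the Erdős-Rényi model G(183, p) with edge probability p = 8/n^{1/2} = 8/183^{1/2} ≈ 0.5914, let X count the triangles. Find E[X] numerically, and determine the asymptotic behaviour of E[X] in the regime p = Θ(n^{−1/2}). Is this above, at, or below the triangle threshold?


Number of potential triangles: C(183, 3) = 1004731.
Each occurs with probability p³ ≈ (0.5914)³ ≈ 2.068204e-01.
By linearity: E[X] = C(183, 3)·p³ ≈ 1004731 · 2.068204e-01 ≈ 207798.8447.
Since α = 1/2 < 1, p = c/n^{1/2} ≫ 1/n is above the triangle threshold p ~ 1/n. Asymptotically E[X] ~ (c³/6)·n^{3(1−α)} = (8³/6)·n^{1.5} → ∞; triangles are abundant w.h.p.

E[X] ≈ 207798.8447; in regime p = Θ(1/n^{1/2}) E[X] diverges (above the triangle threshold p ~ 1/n).


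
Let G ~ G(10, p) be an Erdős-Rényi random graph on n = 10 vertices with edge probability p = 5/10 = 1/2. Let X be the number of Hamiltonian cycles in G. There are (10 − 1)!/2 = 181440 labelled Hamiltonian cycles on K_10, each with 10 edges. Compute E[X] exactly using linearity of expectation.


K_10 has (10 − 1)!/2 = 181440 labelled Hamiltonian cycles.
For each such Hamiltonian cycle H, let X_H = 1 if all 10 edges of H are present in G. Then P[X_H = 1] = p^{10} = (1/2)^{10} = 1/1024.
By linearity of expectation: E[X] = Σ_H E[X_H] = 181440 · p^{10} = 181440 · 1/1024 = 2835/16.
Numerically: E[X] ≈ 177.2.

E[X] = 181440 · (1/2)^{10} = 2835/16 ≈ 177.2.


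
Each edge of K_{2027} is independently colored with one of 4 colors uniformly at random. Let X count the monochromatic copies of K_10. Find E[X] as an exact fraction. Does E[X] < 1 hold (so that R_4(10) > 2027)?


E[X] = C(2027, 10) · 4^{1 − 45} = 315586117401470604332341335 · 4^{−44} = 315586117401470604332341335/309485009821345068724781056.
As a reduced fraction: E[X] = 315586117401470604332341335/309485009821345068724781056 ≈ 1.019714.
Is E[X] < 1? NO.
Since E[X] ≥ 1, the first-moment bound is inconclusive at n = 2027; it does NOT by itself certify R_4(10) > 2027.

E[X] = 315586117401470604332341335/309485009821345068724781056 ≈ 1.019714; E[X] ≥ 1; first-moment method inconclusive here.


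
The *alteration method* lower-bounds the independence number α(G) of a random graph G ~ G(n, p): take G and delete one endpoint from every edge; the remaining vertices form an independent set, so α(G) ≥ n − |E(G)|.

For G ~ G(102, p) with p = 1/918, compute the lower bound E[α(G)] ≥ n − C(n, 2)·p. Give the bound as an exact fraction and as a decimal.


E[|E(G)|] = C(102, 2)·p = 5151 · (1/918) = 101/18.
E[α(G)] ≥ n − E[|E(G)|] = 102 − 101/18 = 1735/18.
Numerically: ≈ 96.388889.
(This is only a lower bound; the true E[α(G)] may be larger.)

E[α(G)] ≥ 1735/18 ≈ 96.388889.


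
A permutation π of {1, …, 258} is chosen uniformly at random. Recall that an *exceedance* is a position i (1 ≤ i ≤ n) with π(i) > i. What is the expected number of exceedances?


Write X = Σ_{i=1}^{258} X_i, where X_i = 1_{π(i) > i}.
For each fixed i, π(i) is uniform over {1, …, 258} (marginal of a uniform permutation), so P[π(i) > i] = (n − i)/n. Summing: Σ_{i=1}^{258} (n − i)/n = (0 + 1 + … + 257)/258 = 258(258 − 1)/(2·258) = (258 − 1)/2.
Hence E[X] = Σ_{i=1}^{258} (258 − i)/258 = 257/2 ≈ 128.5000.

E[X] = 257/2 = 128.5000.


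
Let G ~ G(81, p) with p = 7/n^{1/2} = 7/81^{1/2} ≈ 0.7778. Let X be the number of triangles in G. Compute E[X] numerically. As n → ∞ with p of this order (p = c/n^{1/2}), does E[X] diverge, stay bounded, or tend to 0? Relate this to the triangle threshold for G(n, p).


Number of potential triangles: C(81, 3) = 85320.
Each occurs with probability p³ ≈ (0.7778)³ ≈ 4.705075e-01.
By linearity: E[X] = C(81, 3)·p³ ≈ 85320 · 4.705075e-01 ≈ 40143.7037.
Since α = 1/2 < 1, p = c/n^{1/2} ≫ 1/n is above the triangle threshold p ~ 1/n. Asymptotically E[X] ~ (c³/6)·n^{3(1−α)} = (7³/6)·n^{1.5} → ∞; triangles are abundant w.h.p.

E[X] ≈ 40143.7037; in regime p = Θ(1/n^{1/2}) E[X] diverges (above the triangle threshold p ~ 1/n).


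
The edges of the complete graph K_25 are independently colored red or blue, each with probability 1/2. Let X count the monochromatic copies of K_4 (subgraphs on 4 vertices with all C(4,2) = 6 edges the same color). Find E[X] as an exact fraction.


Let X = Σ_S X_S over the C(25, 4) = 12650 subsets S of size 4, where X_S = 1 if the K_4 on S is monochromatic.
For a fixed S, the K_4 on S has C(4, 2) = 6 edges. P[all 6 edges red] = (1/2)^6, and likewise for blue, so P[monochromatic] = 2·(1/2)^6 = 2^{1 − 6} = 1/32.
Summing: E[X] = C(25, 4) · 2^{1 − 6} = 12650 · 1/32 = 6325/16.
Numerically: E[X] ≈ 395.312500.

E[X] = C(25,4)·2^(1−C(4,2)) = 6325/16 ≈ 395.312500.


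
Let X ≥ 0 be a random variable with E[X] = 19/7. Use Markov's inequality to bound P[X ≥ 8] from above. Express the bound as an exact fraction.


μ = E[X] = 19/7, a = 8.
Markov: P[X ≥ 8] ≤ μ/a = (19/7)/8 = 19/56.
Numerically: ≈ 0.33929.
(Since a = 8 > μ = 2.71429, the bound 19/56 is < 1 and informative.)

P[X ≥ 8] ≤ 19/56 ≈ 0.33929.


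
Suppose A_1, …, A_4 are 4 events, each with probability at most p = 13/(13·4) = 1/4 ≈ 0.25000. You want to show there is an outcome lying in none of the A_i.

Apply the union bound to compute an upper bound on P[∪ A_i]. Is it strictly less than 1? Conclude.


Union bound: P[∪_{i=1}^{4} A_i] ≤ Σ_i P[A_i] ≤ 4·p = 4·(1/4) = 1.
Numerically: 1 ≈ 1.00000.
Is 1 < 1? NO.
Since the bound 1 is ≥ 1, the union bound is uninformative here; it does NOT by itself certify existence.

4·p = 1 ≈ 1.00000; existence NOT certified by the union bound.


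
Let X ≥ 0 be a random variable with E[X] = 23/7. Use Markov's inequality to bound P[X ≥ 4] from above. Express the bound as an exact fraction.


μ = E[X] = 23/7, a = 4.
Markov: P[X ≥ 4] ≤ μ/a = (23/7)/4 = 23/28.
Numerically: ≈ 0.821.
(Since a = 4 > μ = 3.286, the bound 23/28 is < 1 and informative.)

P[X ≥ 4] ≤ 23/28 ≈ 0.821.


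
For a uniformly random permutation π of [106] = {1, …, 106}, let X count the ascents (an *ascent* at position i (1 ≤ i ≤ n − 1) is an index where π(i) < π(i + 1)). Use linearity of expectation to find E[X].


Write X = Σ X_I over i = 1, …, 105, with X_I the indicator of one ascent.
There are 105 indicators.
For each fixed i, the pair (π(i), π(i+1)) is a uniformly random ordered pair of distinct values from {1, …, 106}; by symmetry P[π(i) < π(i+1)] = 1/2.
By linearity: E[X] = 105 · (1/2) = (106 − 1) · (1/2) = 105/2 ≈ 52.500.

E[X] = 105/2 = 52.500.


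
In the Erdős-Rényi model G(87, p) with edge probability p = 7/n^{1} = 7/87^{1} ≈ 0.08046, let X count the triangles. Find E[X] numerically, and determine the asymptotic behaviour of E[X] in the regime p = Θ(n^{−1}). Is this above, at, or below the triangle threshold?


Number of potential triangles: C(87, 3) = 105995.
Each occurs with probability p³ ≈ (0.08046)³ ≈ 5.2087842e-04.
By linearity: E[X] = C(87, 3)·p³ ≈ 105995 · 5.2087842e-04 ≈ 55.21051.
Here α = 1, so p = 7/n is exactly at the triangle threshold p ~ 1/n. Asymptotically E[X] → c³/6 = 7³/6 = 343/6 ≈ 57.16667, a bounded constant. In this regime the triangle count is asymptotically Poisson(c³/6).

E[X] ≈ 55.21051; in regime p = Θ(1/n^{1}) E[X] stays bounded (at the triangle threshold p ~ 1/n).


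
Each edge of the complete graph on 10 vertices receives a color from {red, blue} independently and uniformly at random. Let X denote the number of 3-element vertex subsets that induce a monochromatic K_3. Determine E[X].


Let X = Σ_S X_S over the C(10, 3) = 120 subsets S of size 3, where X_S = 1 if the K_3 on S is monochromatic.
For a fixed S, the K_3 on S has C(3, 2) = 3 edges. P[all 3 edges red] = (1/2)^3, and likewise for blue, so P[monochromatic] = 2·(1/2)^3 = 2^{1 − 3} = 1/4.
By linearity: E[X] = C(10, 3) · 2^{1 − 3} = 120 · 1/4 = 30.
Numerically: E[X] ≈ 30.000.

E[X] = C(10,3)·2^(1−C(3,2)) = 30 ≈ 30.000.


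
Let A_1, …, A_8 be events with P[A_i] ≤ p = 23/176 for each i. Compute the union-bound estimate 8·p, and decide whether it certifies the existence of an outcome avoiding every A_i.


Union bound: P[∪_{i=1}^{8} A_i] ≤ Σ_i P[A_i] ≤ 8·p = 8·(23/176) = 23/22.
Numerically: 23/22 ≈ 1.045.
Is 23/22 < 1? NO.
Since the bound 23/22 is ≥ 1, the union bound is uninformative here; it does NOT by itself certify existence.

8·p = 23/22 ≈ 1.045; existence NOT certified by the union bound.


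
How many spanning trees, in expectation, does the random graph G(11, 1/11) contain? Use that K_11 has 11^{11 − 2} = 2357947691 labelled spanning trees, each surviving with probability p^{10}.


K_11 has 11^{11 − 2} = 2357947691 labelled spanning trees.
For each such spanning tree H, let X_H = 1 if all 10 edges of H are present in G. Then P[X_H = 1] = p^{10} = (1/11)^{10} = 1/25937424601.
By linearity of expectation: E[X] = Σ_H E[X_H] = 2357947691 · p^{10} = 2357947691 · 1/25937424601 = 1/11.
Numerically: E[X] ≈ 0.0909.

E[X] = 2357947691 · (1/11)^{10} = 1/11 ≈ 0.0909.


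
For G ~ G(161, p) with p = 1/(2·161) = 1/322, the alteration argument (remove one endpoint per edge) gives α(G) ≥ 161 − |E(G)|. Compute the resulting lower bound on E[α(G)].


E[|E(G)|] = C(161, 2)·p = 12880 · (1/322) = 40.
E[α(G)] ≥ n − E[|E(G)|] = 161 − 40 = 121.
Numerically: ≈ 121.00000.
(This is only a lower bound; the true E[α(G)] may be larger.)

E[α(G)] ≥ 121 ≈ 121.00000.


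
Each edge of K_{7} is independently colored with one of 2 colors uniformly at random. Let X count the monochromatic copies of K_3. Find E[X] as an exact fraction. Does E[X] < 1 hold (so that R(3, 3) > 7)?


E[X] = C(7, 3) · 2^{1 − 3} = 35 · 2^{−2} = 35/4.
As a reduced fraction: E[X] = 35/4 ≈ 8.7500000.
Is E[X] < 1? NO.
Since E[X] ≥ 1, the first-moment bound is inconclusive at n = 7; it does NOT by itself certify R(3, 3) > 7.

E[X] = 35/4 ≈ 8.7500000; E[X] ≥ 1; first-moment method inconclusive here.


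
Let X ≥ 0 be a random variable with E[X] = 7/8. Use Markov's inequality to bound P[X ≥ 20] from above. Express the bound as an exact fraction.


μ = E[X] = 7/8, a = 20.
Markov: P[X ≥ 20] ≤ μ/a = (7/8)/20 = 7/160.
Numerically: ≈ 0.044.
(Since a = 20 > μ = 0.875, the bound 7/160 is < 1 and informative.)

P[X ≥ 20] ≤ 7/160 ≈ 0.044.


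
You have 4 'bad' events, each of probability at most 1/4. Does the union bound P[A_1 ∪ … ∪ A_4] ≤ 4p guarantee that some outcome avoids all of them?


Union bound: P[∪_{i=1}^{4} A_i] ≤ Σ_i P[A_i] ≤ 4·p = 4·(1/4) = 1.
Numerically: 1 ≈ 1.0000.
Is 1 < 1? NO.
Since the bound 1 is ≥ 1, the union bound is uninformative here; it does NOT by itself certify existence.

4·p = 1 ≈ 1.0000; existence NOT certified by the union bound.


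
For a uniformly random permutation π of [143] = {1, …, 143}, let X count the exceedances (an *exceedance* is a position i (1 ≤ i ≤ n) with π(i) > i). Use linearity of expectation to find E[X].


Write X = Σ_{i=1}^{143} X_i, where X_i = 1_{π(i) > i}.
For each fixed i, π(i) is uniform over {1, …, 143} (marginal of a uniform permutation), so P[π(i) > i] = (n − i)/n. Summing: Σ_{i=1}^{143} (n − i)/n = (0 + 1 + … + 142)/143 = 143(143 − 1)/(2·143) = (143 − 1)/2.
Hence E[X] = Σ_{i=1}^{143} (143 − i)/143 = 71 ≈ 71.000.

E[X] = 71 = 71.000.


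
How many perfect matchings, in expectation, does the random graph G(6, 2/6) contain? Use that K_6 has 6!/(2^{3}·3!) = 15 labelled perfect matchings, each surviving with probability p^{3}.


K_6 has 6!/(2^{3}·3!) = 15 labelled perfect matchings.
For each such perfect matching H, let X_H = 1 if all 3 edges of H are present in G. Then P[X_H = 1] = p^{3} = (1/3)^{3} = 1/27.
By linearity: E[X] = Σ_H E[X_H] = 15 · p^{3} = 15 · 1/27 = 5/9.
Numerically: E[X] ≈ 0.5556.

E[X] = 15 · (1/3)^{3} = 5/9 ≈ 0.5556.


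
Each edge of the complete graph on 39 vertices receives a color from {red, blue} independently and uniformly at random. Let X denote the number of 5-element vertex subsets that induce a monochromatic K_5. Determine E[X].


Let X = Σ_S X_S over the C(39, 5) = 575757 subsets S of size 5, where X_S = 1 if the K_5 on S is monochromatic.
For a fixed S, the K_5 on S has C(5, 2) = 10 edges. P[all 10 edges red] = (1/2)^10, and likewise for blue, so P[monochromatic] = 2·(1/2)^10 = 2^{1 − 10} = 1/512.
By linearity: E[X] = C(39, 5) · 2^{1 − 10} = 575757 · 1/512 = 575757/512.
Numerically: E[X] ≈ 1124.5254.

E[X] = C(39,5)·2^(1−C(5,2)) = 575757/512 ≈ 1124.5254.


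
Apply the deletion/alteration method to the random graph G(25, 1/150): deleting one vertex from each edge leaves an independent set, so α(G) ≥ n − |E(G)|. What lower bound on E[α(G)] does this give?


E[|E(G)|] = C(25, 2)·p = 300 · (1/150) = 2.
E[α(G)] ≥ n − E[|E(G)|] = 25 − 2 = 23.
Numerically: ≈ 23.0000.
(This is only a lower bound; the true E[α(G)] may be larger.)

E[α(G)] ≥ 23 ≈ 23.0000.


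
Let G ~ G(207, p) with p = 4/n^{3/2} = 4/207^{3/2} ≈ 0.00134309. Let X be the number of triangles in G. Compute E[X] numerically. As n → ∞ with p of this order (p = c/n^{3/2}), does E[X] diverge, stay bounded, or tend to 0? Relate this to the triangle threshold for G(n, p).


Number of potential triangles: C(207, 3) = 1456935.
Each occurs with probability p³ ≈ (0.00134309)³ ≈ 2.42277687e-09.
By linearity: E[X] = C(207, 3)·p³ ≈ 1456935 · 2.42277687e-09 ≈ 0.003530.
Since α = 3/2 > 1, p = c/n^{3/2} = o(1/n) is below the triangle threshold p ~ 1/n. Asymptotically E[X] ~ (c³/6)·n^{3(1−α)} = (4³/6)·n^{-1.5} → 0, so by Markov's inequality G has no triangles w.h.p.

E[X] ≈ 0.003530; in regime p = Θ(1/n^{3/2}) E[X] tends to 0 (below the triangle threshold p ~ 1/n).


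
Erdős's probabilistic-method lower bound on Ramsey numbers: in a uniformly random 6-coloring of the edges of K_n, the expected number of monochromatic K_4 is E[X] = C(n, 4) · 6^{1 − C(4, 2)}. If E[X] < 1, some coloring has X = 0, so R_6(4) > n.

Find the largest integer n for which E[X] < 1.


We need C(n, 4) · 6^{1 − 6} < 1, i.e. C(n, 4) < 6^{6 − 1} = 7776.
Check values of n near the boundary:
  n = 16: C(16, 4) = 1820; 1820 < 7776? YES
  n = 17: C(17, 4) = 2380; 2380 < 7776? YES
  n = 18: C(18, 4) = 3060; 3060 < 7776? YES
  n = 19: C(19, 4) = 3876; 3876 < 7776? YES
  n = 20: C(20, 4) = 4845; 4845 < 7776? YES
  n = 21: C(21, 4) = 5985; 5985 < 7776? YES
  n = 22: C(22, 4) = 7315; 7315 < 7776? YES
  n = 23: C(23, 4) = 8855; 8855 < 7776? NO
  n = 24: C(24, 4) = 10626; 10626 < 7776? NO
  n = 25: C(25, 4) = 12650; 12650 < 7776? NO
The largest n with C(n, 4) < 7776 is n = 22 (where E[X] = 7315/7776 ≈ 0.9407150). Hence R_6(4) > 22, i.e. R_6(4) ≥ 23.

Largest n = 22; hence R_6(4) > 22.


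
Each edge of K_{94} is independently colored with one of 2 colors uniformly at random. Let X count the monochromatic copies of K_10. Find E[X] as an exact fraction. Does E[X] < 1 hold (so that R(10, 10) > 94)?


E[X] = C(94, 10) · 2^{1 − 45} = 9041256841903 · 2^{−44} = 9041256841903/17592186044416.
As a reduced fraction: E[X] = 9041256841903/17592186044416 ≈ 0.514.
Is E[X] < 1? YES.
Since E[X] < 1, there exists a 2-coloring of K_{94} with no monochromatic K_10; hence R(10, 10) > 94.

E[X] = 9041256841903/17592186044416 ≈ 0.514; E[X] < 1, so R(10, 10) > 94.


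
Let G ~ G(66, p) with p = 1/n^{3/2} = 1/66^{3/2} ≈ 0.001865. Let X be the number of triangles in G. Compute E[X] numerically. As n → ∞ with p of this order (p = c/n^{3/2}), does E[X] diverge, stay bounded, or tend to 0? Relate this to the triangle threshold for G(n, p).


Number of potential triangles: C(66, 3) = 45760.
Each occurs with probability p³ ≈ (0.001865)³ ≈ 6.487125e-09.
By linearity: E[X] = C(66, 3)·p³ ≈ 45760 · 6.487125e-09 ≈ 0.0003.
Since α = 3/2 > 1, p = c/n^{3/2} = o(1/n) is below the triangle threshold p ~ 1/n. Asymptotically E[X] ~ (c³/6)·n^{3(1−α)} = (1³/6)·n^{-1.5} → 0, so by Markov's inequality G has no triangles w.h.p.

E[X] ≈ 0.0003; in regime p = Θ(1/n^{3/2}) E[X] tends to 0 (below the triangle threshold p ~ 1/n).


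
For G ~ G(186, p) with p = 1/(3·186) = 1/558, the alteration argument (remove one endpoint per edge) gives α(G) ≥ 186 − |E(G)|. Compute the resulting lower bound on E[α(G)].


E[|E(G)|] = C(186, 2)·p = 17205 · (1/558) = 185/6.
E[α(G)] ≥ n − E[|E(G)|] = 186 − 185/6 = 931/6.
Numerically: ≈ 155.166667.
(This is only a lower bound; the true E[α(G)] may be larger.)

E[α(G)] ≥ 931/6 ≈ 155.166667.


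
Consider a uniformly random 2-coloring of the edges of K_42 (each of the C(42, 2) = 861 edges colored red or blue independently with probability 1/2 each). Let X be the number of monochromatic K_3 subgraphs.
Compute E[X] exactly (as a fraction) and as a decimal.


Let X = Σ_S X_S over the C(42, 3) = 11480 subsets S of size 3, where X_S = 1 if the K_3 on S is monochromatic.
For a fixed S, the K_3 on S has C(3, 2) = 3 edges. P[all 3 edges red] = (1/2)^3, and likewise for blue, so P[monochromatic] = 2·(1/2)^3 = 2^{1 − 3} = 1/4.
By linearity of expectation: E[X] = C(42, 3) · 2^{1 − 3} = 11480 · 1/4 = 2870.
Numerically: E[X] ≈ 2870.00000.

E[X] = C(42,3)·2^(1−C(3,2)) = 2870 ≈ 2870.00000.


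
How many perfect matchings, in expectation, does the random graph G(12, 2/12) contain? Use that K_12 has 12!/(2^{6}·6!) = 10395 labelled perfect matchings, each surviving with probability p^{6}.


K_12 has 12!/(2^{6}·6!) = 10395 labelled perfect matchings.
For each such perfect matching H, let X_H = 1 if all 6 edges of H are present in G. Then P[X_H = 1] = p^{6} = (1/6)^{6} = 1/46656.
By linearity of expectation: E[X] = Σ_H E[X_H] = 10395 · p^{6} = 10395 · 1/46656 = 385/1728.
Numerically: E[X] ≈ 0.223.

E[X] = 10395 · (1/6)^{6} = 385/1728 ≈ 0.223.


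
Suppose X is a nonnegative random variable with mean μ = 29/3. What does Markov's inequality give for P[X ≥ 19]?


μ = E[X] = 29/3, a = 19.
Markov: P[X ≥ 19] ≤ μ/a = (29/3)/19 = 29/57.
Numerically: ≈ 0.50877.
(Since a = 19 > μ = 9.66667, the bound 29/57 is < 1 and informative.)

P[X ≥ 19] ≤ 29/57 ≈ 0.50877.


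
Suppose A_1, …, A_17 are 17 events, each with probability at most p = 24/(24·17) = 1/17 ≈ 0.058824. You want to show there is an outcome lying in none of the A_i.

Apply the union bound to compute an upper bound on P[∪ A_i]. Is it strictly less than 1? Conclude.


Union bound: P[∪_{i=1}^{17} A_i] ≤ Σ_i P[A_i] ≤ 17·p = 17·(1/17) = 1.
Numerically: 1 ≈ 1.000000.
Is 1 < 1? NO.
Since the bound 1 is ≥ 1, the union bound is uninformative here; it does NOT by itself certify existence.

17·p = 1 ≈ 1.000000; existence NOT certified by the union bound.


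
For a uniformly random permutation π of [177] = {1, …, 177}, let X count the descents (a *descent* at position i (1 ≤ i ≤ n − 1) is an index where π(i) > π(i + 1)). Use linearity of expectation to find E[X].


Write X = Σ X_I over i = 1, …, 176, with X_I the indicator of one descent.
There are 176 indicators.
For each fixed i, the pair (π(i), π(i+1)) is a uniformly random ordered pair of distinct values from {1, …, 177}; by symmetry P[π(i) > π(i+1)] = 1/2.
By linearity: E[X] = 176 · (1/2) = (177 − 1) · (1/2) = 88 ≈ 88.000.

E[X] = 88 = 88.000.


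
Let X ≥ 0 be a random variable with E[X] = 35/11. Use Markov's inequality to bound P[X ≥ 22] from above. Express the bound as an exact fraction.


μ = E[X] = 35/11, a = 22.
Markov: P[X ≥ 22] ≤ μ/a = (35/11)/22 = 35/242.
Numerically: ≈ 0.14463.
(Since a = 22 > μ = 3.18182, the bound 35/242 is < 1 and informative.)

P[X ≥ 22] ≤ 35/242 ≈ 0.14463.


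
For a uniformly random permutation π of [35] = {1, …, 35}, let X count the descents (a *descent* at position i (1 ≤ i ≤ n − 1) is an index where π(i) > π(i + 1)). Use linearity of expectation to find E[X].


Write X = Σ X_I over i = 1, …, 34, with X_I the indicator of one descent.
There are 34 indicators.
For each fixed i, the pair (π(i), π(i+1)) is a uniformly random ordered pair of distinct values from {1, …, 35}; by symmetry P[π(i) > π(i+1)] = 1/2.
By linearity: E[X] = 34 · (1/2) = (35 − 1) · (1/2) = 17 ≈ 17.0000.

E[X] = 17 = 17.0000.


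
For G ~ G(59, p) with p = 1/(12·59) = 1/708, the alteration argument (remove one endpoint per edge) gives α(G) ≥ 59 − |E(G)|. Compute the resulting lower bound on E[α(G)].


E[|E(G)|] = C(59, 2)·p = 1711 · (1/708) = 29/12.
E[α(G)] ≥ n − E[|E(G)|] = 59 − 29/12 = 679/12.
Numerically: ≈ 56.58333.
(This is only a lower bound; the true E[α(G)] may be larger.)

E[α(G)] ≥ 679/12 ≈ 56.58333.
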